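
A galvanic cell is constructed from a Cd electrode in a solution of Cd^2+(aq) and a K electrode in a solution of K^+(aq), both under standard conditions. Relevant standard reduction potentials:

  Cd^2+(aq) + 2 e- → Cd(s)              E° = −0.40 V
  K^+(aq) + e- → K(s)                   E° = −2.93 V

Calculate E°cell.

+2.53 V

The Cd²⁺/Cd couple has the higher E°, so Cd ion is reduced (cathode) and K is oxidized (anode).
E°cell = E°(cathode) − E°(anode) = −0.40 − (−2.93) = +2.53 V.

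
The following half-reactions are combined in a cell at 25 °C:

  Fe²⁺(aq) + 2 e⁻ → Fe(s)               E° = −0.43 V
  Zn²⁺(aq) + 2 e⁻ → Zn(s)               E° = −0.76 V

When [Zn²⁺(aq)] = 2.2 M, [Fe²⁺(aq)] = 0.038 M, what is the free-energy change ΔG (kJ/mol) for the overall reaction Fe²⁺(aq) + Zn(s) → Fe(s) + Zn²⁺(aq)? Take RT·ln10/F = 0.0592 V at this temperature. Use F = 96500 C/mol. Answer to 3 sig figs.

With Fe²⁺/Fe reduced at the cathode, E°cell = −0.43 − (−0.76) = +0.33 V and n = 2.
The reaction quotient is [Zn²⁺(aq)] / [Fe²⁺(aq)] = 57.9; by Nernst, E = +0.33 − (0.0592/2)(1.763) = +0.2778 V.
Then ΔG = −nFE = −2 × 96500 × +0.2778 J/mol = −53.6 kJ/mol.

−53.6 kJ/mol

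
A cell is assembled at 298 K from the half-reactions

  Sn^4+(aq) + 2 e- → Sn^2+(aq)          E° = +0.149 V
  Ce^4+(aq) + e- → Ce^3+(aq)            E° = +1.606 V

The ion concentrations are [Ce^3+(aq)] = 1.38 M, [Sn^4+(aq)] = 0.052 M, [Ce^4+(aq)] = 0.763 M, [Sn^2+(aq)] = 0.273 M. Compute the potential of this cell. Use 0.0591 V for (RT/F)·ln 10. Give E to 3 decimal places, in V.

Ce⁴⁺/Ce³⁺ is reduced (cathode, E° = +1.606 V) and Sn⁴⁺/Sn²⁺ is oxidized (anode).
E°cell = E°cat − E°an = +1.606 − (+0.149) = +1.457 V; n = 2.
The balanced reaction is 2 Ce^4+(aq) + Sn^2+(aq) → 2 Ce^3+(aq) + Sn^4+(aq), so Q = ([Ce^3+(aq)]^2·[Sn^4+(aq)]) / ([Ce^4+(aq)]^2·[Sn^2+(aq)]) = 0.623 and log Q = −0.205.
Applying E = E° − (RT ln10/nF)·log Q gives +1.457 − (0.0591/2)(−0.205) = +1.463 V.

+1.463 V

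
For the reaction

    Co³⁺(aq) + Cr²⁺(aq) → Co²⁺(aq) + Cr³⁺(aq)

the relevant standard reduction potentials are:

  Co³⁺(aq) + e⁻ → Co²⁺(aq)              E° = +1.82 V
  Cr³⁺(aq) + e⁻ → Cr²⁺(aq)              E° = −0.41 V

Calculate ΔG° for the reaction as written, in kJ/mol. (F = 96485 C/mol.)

In the reaction as written Co³⁺(aq) is reduced, so the Co³⁺/Co²⁺ couple is the cathode and Cr³⁺/Cr²⁺ is the anode.
E°cell = +1.82 − (−0.41) = +2.23 V; balancing electrons gives n = 1.
ΔG° = −nFE°cell = −(1)(96485)(+2.23) J/mol = −215 kJ/mol.

−215 kJ/mol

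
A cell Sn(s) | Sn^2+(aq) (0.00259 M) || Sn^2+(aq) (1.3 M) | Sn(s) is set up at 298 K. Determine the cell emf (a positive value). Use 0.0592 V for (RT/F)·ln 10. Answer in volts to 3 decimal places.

0.080 V

For a concentration cell E°cell = 0, since both electrodes use the same couple.
The compartment with the higher Sn^2+(aq) concentration (1.3 M) acts as the cathode; ions are reduced there and produced at the dilute (0.00259 M) anode.
With n = 2, Ecell = −(0.0592/2)·log([dilute]/[conc]) = −(0.0592/2)·log(0.00259/1.3) = +0.080 V.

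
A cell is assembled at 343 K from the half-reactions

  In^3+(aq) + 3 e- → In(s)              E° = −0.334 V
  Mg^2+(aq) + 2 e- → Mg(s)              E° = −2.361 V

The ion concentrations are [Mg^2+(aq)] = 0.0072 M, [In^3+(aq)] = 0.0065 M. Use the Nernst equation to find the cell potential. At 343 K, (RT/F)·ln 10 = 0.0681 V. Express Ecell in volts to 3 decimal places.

Since E°(In³⁺/In) > E°(Mg²⁺/Mg), In³⁺/In serves as the cathode.
E°cell = −0.334 − (−2.361) = +2.027 V, with n = 6 electrons transferred.
For the overall reaction 2 In^3+(aq) + 3 Mg(s) → 2 In(s) + 3 Mg^2+(aq), Q = [Mg^2+(aq)]^3 / [In^3+(aq)]^2 = 0.00883, giving log Q = −2.054.
E = E° − (0.0681/n)·log Q = +2.027 − (0.0681/6)(−2.054) = +2.050 V.

+2.050 V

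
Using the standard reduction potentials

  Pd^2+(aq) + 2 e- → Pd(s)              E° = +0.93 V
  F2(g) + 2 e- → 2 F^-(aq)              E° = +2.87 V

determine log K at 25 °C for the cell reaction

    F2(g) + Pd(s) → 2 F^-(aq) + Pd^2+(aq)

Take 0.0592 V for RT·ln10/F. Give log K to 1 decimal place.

The F₂/F⁻ couple is reduced (cathode); E°cell = +2.87 − (+0.93) = +1.94 V with n = 2.
At equilibrium E = 0, so log K = nE°cell / 0.0592 = (2)(+1.94) / 0.0592 = 65.5.

log K = 65.5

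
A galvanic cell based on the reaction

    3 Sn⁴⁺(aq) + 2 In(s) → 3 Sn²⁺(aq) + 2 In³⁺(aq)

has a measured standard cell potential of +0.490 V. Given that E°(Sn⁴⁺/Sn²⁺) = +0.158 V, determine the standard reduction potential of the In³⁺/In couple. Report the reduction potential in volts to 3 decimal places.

−0.332 V

In the reaction as written the Sn⁴⁺/Sn²⁺ couple is reduced (cathode) and In³⁺/In is oxidized (anode), so E°cell = E°(Sn⁴⁺/Sn²⁺) − E°(In³⁺/In).
E°(In³⁺/In) = E°(cathode) − E°cell = +0.158 − (+0.490) = −0.332 V.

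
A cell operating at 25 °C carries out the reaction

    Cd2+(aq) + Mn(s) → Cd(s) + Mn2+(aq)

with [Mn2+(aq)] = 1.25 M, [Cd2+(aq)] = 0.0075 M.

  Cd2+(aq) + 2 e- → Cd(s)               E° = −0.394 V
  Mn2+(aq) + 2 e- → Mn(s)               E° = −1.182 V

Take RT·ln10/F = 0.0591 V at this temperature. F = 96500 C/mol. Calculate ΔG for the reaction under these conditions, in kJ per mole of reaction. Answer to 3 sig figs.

−139 kJ/mol

The standard cell potential is −0.394 − (−1.182) = +0.788 V, with n = 2 electrons in the balanced equation.
The reaction quotient is [Mn2+(aq)] / [Cd2+(aq)] = 167; by Nernst, E = +0.788 − (0.0591/2)(2.222) = +0.7223 V.
Finally ΔG = −nFE = −(2)(96500 C/mol)(+0.7223 V) = −139 kJ/mol.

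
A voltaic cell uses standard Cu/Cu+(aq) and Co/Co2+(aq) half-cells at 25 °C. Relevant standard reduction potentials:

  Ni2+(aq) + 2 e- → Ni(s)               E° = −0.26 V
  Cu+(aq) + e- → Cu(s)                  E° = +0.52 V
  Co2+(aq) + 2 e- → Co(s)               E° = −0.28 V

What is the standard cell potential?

+0.80 V

Of the two couples in this cell, the one with the more positive reduction potential is reduced at the cathode: here that is Cu⁺/Cu (+0.52 V); Co²⁺/Co (−0.28 V) is the anode.
E°cell = E°(cathode) − E°(anode) = +0.52 − (−0.28) = +0.80 V.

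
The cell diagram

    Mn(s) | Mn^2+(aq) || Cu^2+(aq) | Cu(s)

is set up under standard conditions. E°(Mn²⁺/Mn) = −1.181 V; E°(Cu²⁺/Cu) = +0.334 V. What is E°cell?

By convention the left-hand electrode in cell notation is the anode (oxidation) and the right-hand electrode is the cathode (reduction).
E°cell = E°(right) − E°(left) = +0.334 − (−1.181) = +1.515 V.

+1.515 V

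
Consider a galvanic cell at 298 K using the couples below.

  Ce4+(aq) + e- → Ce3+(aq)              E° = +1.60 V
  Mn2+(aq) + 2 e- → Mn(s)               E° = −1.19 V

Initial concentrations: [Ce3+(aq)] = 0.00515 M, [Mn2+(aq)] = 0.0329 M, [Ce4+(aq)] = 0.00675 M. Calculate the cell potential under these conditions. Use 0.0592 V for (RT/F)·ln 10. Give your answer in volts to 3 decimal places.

+2.841 V

Ce⁴⁺/Ce³⁺ is reduced (cathode, E° = +1.60 V) and Mn²⁺/Mn is oxidized (anode).
E°cell = +1.60 − (−1.19) = +2.79 V, with n = 2 electrons transferred.
The balanced reaction is 2 Ce4+(aq) + Mn(s) → 2 Ce3+(aq) + Mn2+(aq), so Q = ([Ce3+(aq)]^2·[Mn2+(aq)]) / [Ce4+(aq)]^2 = 0.0192 and log Q = −1.718.
By the Nernst equation, E = +2.79 − (0.0592/2)·(−1.718) = +2.841 V.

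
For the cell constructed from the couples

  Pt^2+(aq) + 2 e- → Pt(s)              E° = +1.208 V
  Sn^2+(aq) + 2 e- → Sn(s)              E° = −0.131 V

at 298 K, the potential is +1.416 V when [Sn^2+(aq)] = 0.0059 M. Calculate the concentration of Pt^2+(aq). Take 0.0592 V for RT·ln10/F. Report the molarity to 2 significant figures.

The Pt²⁺/Pt couple has the larger reduction potential, so it is the cathode: E°cell = +1.208 − (−0.131) = +1.339 V and n = 2.
Since E = E° − (0.0592/n)·log Q, log Q = n(E° − E)/0.0592 = −2.601.
Balancing electrons gives Pt^2+(aq) + Sn(s) → Pt(s) + Sn^2+(aq); thus Q = [Sn^2+(aq)] / [Pt^2+(aq)].
Solving for the unknown gives log [Pt^2+(aq)] = 0.372, so [Pt^2+(aq)] ≈ 2.4 M.

2.4 M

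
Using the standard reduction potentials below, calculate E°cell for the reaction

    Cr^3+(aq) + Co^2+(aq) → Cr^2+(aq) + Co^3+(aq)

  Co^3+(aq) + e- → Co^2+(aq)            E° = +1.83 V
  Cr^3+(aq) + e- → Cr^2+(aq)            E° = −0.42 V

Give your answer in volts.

In the reaction as written, Cr^3+(aq) is reduced (cathode) and Co^3+(aq) is produced by oxidation at the anode.
E°cell = E°(cathode) − E°(anode) = −0.42 − (+1.83) = −2.25 V.

−2.25 V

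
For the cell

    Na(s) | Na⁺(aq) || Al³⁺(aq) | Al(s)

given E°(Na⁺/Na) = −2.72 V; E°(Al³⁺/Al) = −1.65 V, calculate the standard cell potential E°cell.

By convention the left-hand electrode in cell notation is the anode (oxidation) and the right-hand electrode is the cathode (reduction).
E°cell = E°(right) − E°(left) = −1.65 − (−2.72) = +1.07 V.

+1.07 V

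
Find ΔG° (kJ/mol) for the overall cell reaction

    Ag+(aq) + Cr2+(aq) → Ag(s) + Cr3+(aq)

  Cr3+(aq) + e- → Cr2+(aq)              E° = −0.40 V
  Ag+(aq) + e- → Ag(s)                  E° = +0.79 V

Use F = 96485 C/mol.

In the reaction as written Ag+(aq) is reduced, so the Ag⁺/Ag couple is the cathode and Cr³⁺/Cr²⁺ is the anode.
E°cell = +0.79 − (−0.40) = +1.19 V; balancing electrons gives n = 1.
ΔG° = −nFE°cell = −(1)(96485)(+1.19) J/mol = −115 kJ/mol.

−115 kJ/mol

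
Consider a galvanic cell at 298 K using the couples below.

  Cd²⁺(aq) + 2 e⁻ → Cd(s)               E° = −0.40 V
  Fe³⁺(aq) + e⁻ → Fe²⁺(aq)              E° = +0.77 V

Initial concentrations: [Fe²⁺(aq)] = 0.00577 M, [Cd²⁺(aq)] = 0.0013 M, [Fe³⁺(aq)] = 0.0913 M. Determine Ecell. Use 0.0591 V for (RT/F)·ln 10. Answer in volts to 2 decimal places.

+1.33 V

Since E°(Fe³⁺/Fe²⁺) > E°(Cd²⁺/Cd), Fe³⁺/Fe²⁺ serves as the cathode.
The standard potential is +0.77 − (−0.40) = +1.17 V and the balanced reaction transfers n = 2 electrons.
For the overall reaction 2 Fe³⁺(aq) + Cd(s) → 2 Fe²⁺(aq) + Cd²⁺(aq), Q = ([Fe²⁺(aq)]^2·[Cd²⁺(aq)]) / [Fe³⁺(aq)]^2 = 5.19×10^−6, giving log Q = −5.285.
E = E° − (0.0591/n)·log Q = +1.17 − (0.0591/2)(−5.285) = +1.33 V.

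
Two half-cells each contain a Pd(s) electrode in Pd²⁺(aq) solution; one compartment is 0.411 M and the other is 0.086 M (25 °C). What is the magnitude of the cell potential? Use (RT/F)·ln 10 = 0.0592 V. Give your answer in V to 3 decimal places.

For a concentration cell E°cell = 0, since both electrodes use the same couple.
The compartment with the higher Pd²⁺(aq) concentration (0.411 M) acts as the cathode; ions are reduced there and produced at the dilute (0.086 M) anode.
With n = 2, Ecell = −(0.0592/2)·log([dilute]/[conc]) = −(0.0592/2)·log(0.086/0.411) = +0.020 V.

0.020 V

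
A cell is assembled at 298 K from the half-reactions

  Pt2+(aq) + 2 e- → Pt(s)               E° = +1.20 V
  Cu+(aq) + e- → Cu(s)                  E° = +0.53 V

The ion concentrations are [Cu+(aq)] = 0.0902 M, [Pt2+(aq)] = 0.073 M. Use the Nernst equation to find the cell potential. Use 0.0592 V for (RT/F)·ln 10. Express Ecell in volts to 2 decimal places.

+0.70 V

The Pt²⁺/Pt couple has the more positive E°, so it is the cathode; Cu⁺/Cu is the anode.
The standard potential is +1.20 − (+0.53) = +0.67 V and the balanced reaction transfers n = 2 electrons.
For the overall reaction Pt2+(aq) + 2 Cu(s) → Pt(s) + 2 Cu+(aq), Q = [Cu+(aq)]^2 / [Pt2+(aq)] = 0.111, giving log Q = −0.953.
By the Nernst equation, E = +0.67 − (0.0592/2)·(−0.953) = +0.70 V.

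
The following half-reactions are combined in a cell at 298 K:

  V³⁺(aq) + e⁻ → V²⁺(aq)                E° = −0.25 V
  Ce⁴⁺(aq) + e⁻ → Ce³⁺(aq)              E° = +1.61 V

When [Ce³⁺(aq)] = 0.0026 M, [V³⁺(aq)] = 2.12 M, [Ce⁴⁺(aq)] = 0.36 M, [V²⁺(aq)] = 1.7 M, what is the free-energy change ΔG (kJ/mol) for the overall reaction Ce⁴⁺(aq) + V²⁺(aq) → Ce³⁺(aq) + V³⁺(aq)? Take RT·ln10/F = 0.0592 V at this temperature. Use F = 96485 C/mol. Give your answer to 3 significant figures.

The standard cell potential is +1.61 − (−0.25) = +1.86 V, with n = 1 electron in the balanced equation.
The reaction quotient is ([Ce³⁺(aq)]·[V³⁺(aq)]) / ([Ce⁴⁺(aq)]·[V²⁺(aq)]) = 0.00901; by Nernst, E = +1.86 − (0.0592/1)(−2.045) = +1.9811 V.
ΔG = −nFE = −(1)(96485)(+1.9811) J/mol = −191 kJ/mol.

−191 kJ/mol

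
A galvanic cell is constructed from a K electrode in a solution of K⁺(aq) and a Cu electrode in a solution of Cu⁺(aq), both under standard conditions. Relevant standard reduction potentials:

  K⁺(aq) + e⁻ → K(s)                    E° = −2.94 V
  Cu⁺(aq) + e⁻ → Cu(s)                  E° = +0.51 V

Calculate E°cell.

Of the two couples in this cell, the one with the more positive reduction potential is reduced at the cathode: here that is Cu⁺/Cu (+0.51 V); K⁺/K (−2.94 V) is the anode.
E°cell = E°(cathode) − E°(anode) = +0.51 − (−2.94) = +3.45 V.

+3.45 V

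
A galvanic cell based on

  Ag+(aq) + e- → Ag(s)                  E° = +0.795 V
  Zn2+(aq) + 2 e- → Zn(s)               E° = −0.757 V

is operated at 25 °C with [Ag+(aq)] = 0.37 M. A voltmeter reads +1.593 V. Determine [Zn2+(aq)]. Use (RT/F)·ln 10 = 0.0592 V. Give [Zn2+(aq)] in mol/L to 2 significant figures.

0.0056 M

With Ag⁺/Ag at the cathode and Zn²⁺/Zn at the anode, E°cell = +0.795 − (−0.757) = +1.552 V (n = 2).
From the Nernst equation, log Q = n(E° − E)/0.0592 = 2·(+1.552 − (+1.593))/0.0592 = −1.385.
The balanced reaction is 2 Ag+(aq) + Zn(s) → 2 Ag(s) + Zn2+(aq), so Q = [Zn2+(aq)] / [Ag+(aq)]^2.
Substituting the known concentrations and solving, log [Zn2+(aq)] = −2.249 and [Zn2+(aq)] = 0.0056 M.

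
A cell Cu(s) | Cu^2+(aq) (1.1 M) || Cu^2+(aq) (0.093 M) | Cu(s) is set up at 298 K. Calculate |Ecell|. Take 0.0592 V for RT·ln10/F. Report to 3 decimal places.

0.032 V

For a concentration cell E°cell = 0, since both electrodes use the same couple.
The compartment with the higher Cu^2+(aq) concentration (1.1 M) acts as the cathode; ions are reduced there and produced at the dilute (0.093 M) anode.
With n = 2, Ecell = −(0.0592/2)·log([dilute]/[conc]) = −(0.0592/2)·log(0.093/1.1) = +0.032 V.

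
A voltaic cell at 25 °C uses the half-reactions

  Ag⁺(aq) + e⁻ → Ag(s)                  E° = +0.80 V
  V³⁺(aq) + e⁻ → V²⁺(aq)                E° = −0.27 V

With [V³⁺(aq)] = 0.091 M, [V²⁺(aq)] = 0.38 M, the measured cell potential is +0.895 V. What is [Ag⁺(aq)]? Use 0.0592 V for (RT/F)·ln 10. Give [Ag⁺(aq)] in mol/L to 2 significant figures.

With Ag⁺/Ag at the cathode and V³⁺/V²⁺ at the anode, E°cell = +0.80 − (−0.27) = +1.07 V (n = 1).
Rearranging E = E° − (0.0592/n)·log Q gives log Q = 1(+1.07 − (+0.895))/0.0592 = 2.956.
For Ag⁺(aq) + V²⁺(aq) → Ag(s) + V³⁺(aq), the reaction quotient is Q = [V³⁺(aq)] / ([Ag⁺(aq)]·[V²⁺(aq)]).
Substituting the known concentrations and solving, log [Ag⁺(aq)] = −3.577 and [Ag⁺(aq)] = 0.00026 M.

0.00026 M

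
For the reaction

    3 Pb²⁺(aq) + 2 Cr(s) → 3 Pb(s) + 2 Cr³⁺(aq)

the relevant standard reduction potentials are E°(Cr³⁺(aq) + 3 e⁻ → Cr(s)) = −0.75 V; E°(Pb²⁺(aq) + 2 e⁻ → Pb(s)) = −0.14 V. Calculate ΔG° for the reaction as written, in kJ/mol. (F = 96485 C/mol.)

−353 kJ/mol

In the reaction as written Pb²⁺(aq) is reduced, so the Pb²⁺/Pb couple is the cathode and Cr³⁺/Cr is the anode.
E°cell = −0.14 − (−0.75) = +0.61 V; balancing electrons gives n = 6.
ΔG° = −nFE°cell = −(6)(96485)(+0.61) J/mol = −353 kJ/mol.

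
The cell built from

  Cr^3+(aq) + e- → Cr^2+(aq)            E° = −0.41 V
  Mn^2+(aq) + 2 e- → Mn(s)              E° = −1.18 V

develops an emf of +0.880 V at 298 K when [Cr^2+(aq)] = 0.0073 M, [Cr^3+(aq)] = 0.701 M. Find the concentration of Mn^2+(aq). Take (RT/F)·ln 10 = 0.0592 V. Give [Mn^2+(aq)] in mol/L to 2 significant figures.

Cr³⁺/Cr²⁺ is the cathode (higher E°); E°cell = −0.41 − (−1.18) = +0.77 V with n = 2.
From the Nernst equation, log Q = n(E° − E)/0.0592 = 2·(+0.77 − (+0.880))/0.0592 = −3.716.
For 2 Cr^3+(aq) + Mn(s) → 2 Cr^2+(aq) + Mn^2+(aq), the reaction quotient is Q = ([Cr^2+(aq)]^2·[Mn^2+(aq)]) / [Cr^3+(aq)]^2.
Isolating [Mn^2+(aq)] in Q = 10^{−3.716} yields log [Mn^2+(aq)] = 0.249, i.e. 1.8 M.

1.8 M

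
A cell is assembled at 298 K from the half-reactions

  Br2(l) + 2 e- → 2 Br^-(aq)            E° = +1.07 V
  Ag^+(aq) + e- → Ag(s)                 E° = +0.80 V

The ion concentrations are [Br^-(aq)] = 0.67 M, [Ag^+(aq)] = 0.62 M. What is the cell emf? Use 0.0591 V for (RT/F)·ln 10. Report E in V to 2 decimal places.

+0.29 V

Br₂/Br⁻ is reduced (cathode, E° = +1.07 V) and Ag⁺/Ag is oxidized (anode).
The standard potential is +1.07 − (+0.80) = +0.27 V and the balanced reaction transfers n = 2 electrons.
The balanced reaction is Br2(l) + 2 Ag(s) → 2 Br^-(aq) + 2 Ag^+(aq), so Q = [Br^-(aq)]^2·[Ag^+(aq)]^2 = 0.173 and log Q = −0.763.
By the Nernst equation, E = +0.27 − (0.0591/2)·(−0.763) = +0.29 V.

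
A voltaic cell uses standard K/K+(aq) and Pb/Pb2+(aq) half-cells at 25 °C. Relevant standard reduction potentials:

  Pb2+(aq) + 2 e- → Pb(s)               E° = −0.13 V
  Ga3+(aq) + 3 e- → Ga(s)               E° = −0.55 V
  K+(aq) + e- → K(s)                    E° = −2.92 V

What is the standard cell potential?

+2.79 V

Of the two couples in this cell, the one with the more positive reduction potential is reduced at the cathode: here that is Pb²⁺/Pb (−0.13 V); K⁺/K (−2.92 V) is the anode.
E°cell = E°(cathode) − E°(anode) = −0.13 − (−2.92) = +2.79 V.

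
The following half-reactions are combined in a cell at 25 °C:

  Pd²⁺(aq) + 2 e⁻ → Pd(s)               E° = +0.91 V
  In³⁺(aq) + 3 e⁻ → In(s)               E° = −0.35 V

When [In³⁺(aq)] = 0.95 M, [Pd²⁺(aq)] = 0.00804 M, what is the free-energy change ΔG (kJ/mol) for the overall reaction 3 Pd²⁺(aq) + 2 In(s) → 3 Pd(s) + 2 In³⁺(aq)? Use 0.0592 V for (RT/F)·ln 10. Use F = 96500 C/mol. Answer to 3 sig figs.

−694 kJ/mol

The standard cell potential is +0.91 − (−0.35) = +1.26 V, with n = 6 electrons in the balanced equation.
Here Q = [In³⁺(aq)]^2 / [Pd²⁺(aq)]^3 = 1.74×10^6 (log Q = 6.240), giving E = +1.26 − (0.0592/6)·(6.240) = +1.1984 V.
Finally ΔG = −nFE = −(6)(96500 C/mol)(+1.1984 V) = −694 kJ/mol.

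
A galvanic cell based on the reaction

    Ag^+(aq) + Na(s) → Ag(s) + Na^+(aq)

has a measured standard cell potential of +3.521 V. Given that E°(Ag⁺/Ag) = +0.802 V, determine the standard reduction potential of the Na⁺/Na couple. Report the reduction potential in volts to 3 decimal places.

In the reaction as written the Ag⁺/Ag couple is reduced (cathode) and Na⁺/Na is oxidized (anode), so E°cell = E°(Ag⁺/Ag) − E°(Na⁺/Na).
E°(Na⁺/Na) = E°(cathode) − E°cell = +0.802 − (+3.521) = −2.719 V.

−2.719 V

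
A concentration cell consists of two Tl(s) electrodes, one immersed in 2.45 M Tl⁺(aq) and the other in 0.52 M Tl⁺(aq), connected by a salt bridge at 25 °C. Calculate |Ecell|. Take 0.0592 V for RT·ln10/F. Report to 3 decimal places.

0.040 V

For a concentration cell E°cell = 0, since both electrodes use the same couple.
The compartment with the higher Tl⁺(aq) concentration (2.45 M) acts as the cathode; ions are reduced there and produced at the dilute (0.52 M) anode.
With n = 1, Ecell = −(0.0592/1)·log([dilute]/[conc]) = −(0.0592/1)·log(0.52/2.45) = +0.040 V.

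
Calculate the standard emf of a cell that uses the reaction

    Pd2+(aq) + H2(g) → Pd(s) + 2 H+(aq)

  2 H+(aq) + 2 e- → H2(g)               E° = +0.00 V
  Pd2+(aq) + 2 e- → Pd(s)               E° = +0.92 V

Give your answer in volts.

Pd2+(aq) gains electrons, so the Pd²⁺/Pd couple is the cathode; the 2H⁺/H₂ couple is the anode.
E°cell = E°(cathode) − E°(anode) = +0.92 − (+0.00) = +0.92 V.

+0.92 V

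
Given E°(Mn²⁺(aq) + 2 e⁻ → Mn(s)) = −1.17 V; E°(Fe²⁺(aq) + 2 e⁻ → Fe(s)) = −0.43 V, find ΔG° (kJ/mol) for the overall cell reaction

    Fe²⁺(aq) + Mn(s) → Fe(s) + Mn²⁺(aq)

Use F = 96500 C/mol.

−143 kJ/mol

In the reaction as written Fe²⁺(aq) is reduced, so the Fe²⁺/Fe couple is the cathode and Mn²⁺/Mn is the anode.
E°cell = −0.43 − (−1.17) = +0.74 V; balancing electrons gives n = 2.
ΔG° = −nFE°cell = −(2)(96500)(+0.74) J/mol = −143 kJ/mol.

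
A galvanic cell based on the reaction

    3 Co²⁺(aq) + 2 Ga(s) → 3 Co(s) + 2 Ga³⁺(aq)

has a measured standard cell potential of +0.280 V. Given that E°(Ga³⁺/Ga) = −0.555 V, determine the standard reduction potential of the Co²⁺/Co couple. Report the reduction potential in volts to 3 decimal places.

In the reaction as written the Co²⁺/Co couple is reduced (cathode) and Ga³⁺/Ga is oxidized (anode), so E°cell = E°(Co²⁺/Co) − E°(Ga³⁺/Ga).
E°(Co²⁺/Co) = E°cell + E°(anode) = +0.280 + (−0.555) = −0.275 V.

−0.275 V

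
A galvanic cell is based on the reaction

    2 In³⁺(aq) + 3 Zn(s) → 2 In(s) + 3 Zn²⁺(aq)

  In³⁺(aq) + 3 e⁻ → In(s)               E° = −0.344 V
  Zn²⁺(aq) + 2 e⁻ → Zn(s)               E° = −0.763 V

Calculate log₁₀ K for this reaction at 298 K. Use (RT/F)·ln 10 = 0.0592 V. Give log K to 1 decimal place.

log K = 42.5

The In³⁺/In couple is reduced (cathode); E°cell = −0.344 − (−0.763) = +0.419 V with n = 6.
At equilibrium E = 0, so log K = nE°cell / 0.0592 = (6)(+0.419) / 0.0592 = 42.5.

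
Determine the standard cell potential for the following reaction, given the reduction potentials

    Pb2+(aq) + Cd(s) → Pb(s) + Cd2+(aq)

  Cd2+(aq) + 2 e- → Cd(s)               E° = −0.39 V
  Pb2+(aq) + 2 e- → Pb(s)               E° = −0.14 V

In the reaction as written, Pb2+(aq) is reduced (cathode) and Cd2+(aq) is produced by oxidation at the anode.
E°cell = E°(cathode) − E°(anode) = −0.14 − (−0.39) = +0.25 V.

+0.25 V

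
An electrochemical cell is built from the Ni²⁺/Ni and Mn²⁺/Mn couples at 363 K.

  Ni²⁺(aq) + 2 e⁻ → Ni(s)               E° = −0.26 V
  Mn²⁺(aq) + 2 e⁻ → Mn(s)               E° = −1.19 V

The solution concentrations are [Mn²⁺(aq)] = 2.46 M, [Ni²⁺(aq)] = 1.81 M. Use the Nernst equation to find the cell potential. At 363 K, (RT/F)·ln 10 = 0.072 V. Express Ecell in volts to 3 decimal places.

+0.925 V

Ni²⁺/Ni is reduced (cathode, E° = −0.26 V) and Mn²⁺/Mn is oxidized (anode).
The standard potential is −0.26 − (−1.19) = +0.93 V and the balanced reaction transfers n = 2 electrons.
Balancing gives Ni²⁺(aq) + Mn(s) → Ni(s) + Mn²⁺(aq); hence Q = [Mn²⁺(aq)] / [Ni²⁺(aq)] = 1.36 (log Q = 0.133).
E = E° − (0.072/n)·log Q = +0.93 − (0.072/2)(0.133) = +0.925 V.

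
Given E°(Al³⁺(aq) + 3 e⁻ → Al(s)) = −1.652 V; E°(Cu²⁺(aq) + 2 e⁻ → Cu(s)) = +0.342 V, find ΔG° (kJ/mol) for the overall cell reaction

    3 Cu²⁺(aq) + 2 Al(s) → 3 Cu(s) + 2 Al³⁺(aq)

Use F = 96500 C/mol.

−1155 kJ/mol

In the reaction as written Cu²⁺(aq) is reduced, so the Cu²⁺/Cu couple is the cathode and Al³⁺/Al is the anode.
E°cell = +0.342 − (−1.652) = +1.994 V; balancing electrons gives n = 6.
ΔG° = −nFE°cell = −(6)(96500)(+1.994) J/mol = −1155 kJ/mol.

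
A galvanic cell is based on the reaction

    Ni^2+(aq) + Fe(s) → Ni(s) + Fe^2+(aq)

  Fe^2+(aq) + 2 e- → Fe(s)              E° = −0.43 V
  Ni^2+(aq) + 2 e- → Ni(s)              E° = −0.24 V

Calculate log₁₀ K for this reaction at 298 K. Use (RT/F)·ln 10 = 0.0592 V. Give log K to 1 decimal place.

The Ni²⁺/Ni couple is reduced (cathode); E°cell = −0.24 − (−0.43) = +0.19 V with n = 2.
At equilibrium E = 0, so log K = nE°cell / 0.0592 = (2)(+0.19) / 0.0592 = 6.4.

log K = 6.4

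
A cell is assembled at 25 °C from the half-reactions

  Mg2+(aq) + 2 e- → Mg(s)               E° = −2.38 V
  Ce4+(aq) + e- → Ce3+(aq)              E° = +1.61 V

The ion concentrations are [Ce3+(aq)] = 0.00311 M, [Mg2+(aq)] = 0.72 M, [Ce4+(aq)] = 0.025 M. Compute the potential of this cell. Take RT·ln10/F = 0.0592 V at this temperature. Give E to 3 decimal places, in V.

Since E°(Ce⁴⁺/Ce³⁺) > E°(Mg²⁺/Mg), Ce⁴⁺/Ce³⁺ serves as the cathode.
E°cell = +1.61 − (−2.38) = +3.99 V, with n = 2 electrons transferred.
The balanced reaction is 2 Ce4+(aq) + Mg(s) → 2 Ce3+(aq) + Mg2+(aq), so Q = ([Ce3+(aq)]^2·[Mg2+(aq)]) / [Ce4+(aq)]^2 = 0.0111 and log Q = −1.953.
E = E° − (0.0592/n)·log Q = +3.99 − (0.0592/2)(−1.953) = +4.048 V.

+4.048 V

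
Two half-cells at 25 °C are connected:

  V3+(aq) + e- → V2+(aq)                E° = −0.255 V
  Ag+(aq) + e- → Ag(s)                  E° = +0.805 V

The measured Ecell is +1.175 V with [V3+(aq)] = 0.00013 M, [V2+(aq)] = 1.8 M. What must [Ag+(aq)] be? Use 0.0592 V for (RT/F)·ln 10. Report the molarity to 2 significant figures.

With Ag⁺/Ag at the cathode and V³⁺/V²⁺ at the anode, E°cell = +0.805 − (−0.255) = +1.060 V (n = 1).
Rearranging E = E° − (0.0592/n)·log Q gives log Q = 1(+1.060 − (+1.175))/0.0592 = −1.943.
Balancing electrons gives Ag+(aq) + V2+(aq) → Ag(s) + V3+(aq); thus Q = [V3+(aq)] / ([Ag+(aq)]·[V2+(aq)]).
Isolating [Ag+(aq)] in Q = 10^{−1.943} yields log [Ag+(aq)] = −2.198, i.e. 0.0063 M.

0.0063 M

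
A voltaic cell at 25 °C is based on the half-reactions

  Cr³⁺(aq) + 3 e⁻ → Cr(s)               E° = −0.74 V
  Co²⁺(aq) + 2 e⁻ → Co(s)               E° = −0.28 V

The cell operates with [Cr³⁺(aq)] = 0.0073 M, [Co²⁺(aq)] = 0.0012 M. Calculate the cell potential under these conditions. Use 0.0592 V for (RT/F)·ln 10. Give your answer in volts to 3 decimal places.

The Co²⁺/Co couple has the more positive E°, so it is the cathode; Cr³⁺/Cr is the anode.
E°cell = −0.28 − (−0.74) = +0.46 V, with n = 6 electrons transferred.
The balanced reaction is 3 Co²⁺(aq) + 2 Cr(s) → 3 Co(s) + 2 Cr³⁺(aq), so Q = [Cr³⁺(aq)]^2 / [Co²⁺(aq)]^3 = 3.08×10^4 and log Q = 4.489.
By the Nernst equation, E = +0.46 − (0.0592/6)·(4.489) = +0.416 V.

+0.416 V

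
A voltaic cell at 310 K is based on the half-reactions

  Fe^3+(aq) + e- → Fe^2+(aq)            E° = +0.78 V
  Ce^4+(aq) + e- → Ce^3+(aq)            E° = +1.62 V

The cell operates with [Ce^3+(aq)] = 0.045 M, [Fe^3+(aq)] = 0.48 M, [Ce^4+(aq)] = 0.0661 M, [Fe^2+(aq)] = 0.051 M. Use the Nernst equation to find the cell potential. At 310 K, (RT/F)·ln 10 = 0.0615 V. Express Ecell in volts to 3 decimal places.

Since E°(Ce⁴⁺/Ce³⁺) > E°(Fe³⁺/Fe²⁺), Ce⁴⁺/Ce³⁺ serves as the cathode.
The standard potential is +1.62 − (+0.78) = +0.84 V and the balanced reaction transfers n = 1 electron.
The balanced reaction is Ce^4+(aq) + Fe^2+(aq) → Ce^3+(aq) + Fe^3+(aq), so Q = ([Ce^3+(aq)]·[Fe^3+(aq)]) / ([Ce^4+(aq)]·[Fe^2+(aq)]) = 6.41 and log Q = 0.807.
Applying E = E° − (RT ln10/nF)·log Q gives +0.84 − (0.0615/1)(0.807) = +0.790 V.

+0.790 V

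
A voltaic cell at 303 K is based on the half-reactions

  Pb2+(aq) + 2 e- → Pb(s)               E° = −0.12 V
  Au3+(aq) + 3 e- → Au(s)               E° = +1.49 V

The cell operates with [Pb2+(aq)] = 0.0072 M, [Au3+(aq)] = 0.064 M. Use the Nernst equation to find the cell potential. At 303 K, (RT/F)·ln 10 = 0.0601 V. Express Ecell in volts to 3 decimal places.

+1.650 V

Au³⁺/Au is reduced (cathode, E° = +1.49 V) and Pb²⁺/Pb is oxidized (anode).
E°cell = +1.49 − (−0.12) = +1.61 V, with n = 6 electrons transferred.
Balancing gives 2 Au3+(aq) + 3 Pb(s) → 2 Au(s) + 3 Pb2+(aq); hence Q = [Pb2+(aq)]^3 / [Au3+(aq)]^2 = 9.11×10^−5 (log Q = −4.040).
Applying E = E° − (RT ln10/nF)·log Q gives +1.61 − (0.0601/6)(−4.040) = +1.650 V.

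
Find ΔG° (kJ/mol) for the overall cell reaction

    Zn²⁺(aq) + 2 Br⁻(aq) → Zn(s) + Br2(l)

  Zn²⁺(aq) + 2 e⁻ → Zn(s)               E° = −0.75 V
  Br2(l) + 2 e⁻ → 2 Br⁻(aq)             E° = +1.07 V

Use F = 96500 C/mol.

In the reaction as written Zn²⁺(aq) is reduced, so the Zn²⁺/Zn couple is the cathode and Br₂/Br⁻ is the anode.
E°cell = −0.75 − (+1.07) = −1.82 V; balancing electrons gives n = 2.
ΔG° = −nFE°cell = −(2)(96500)(−1.82) J/mol = +351 kJ/mol.

+351 kJ/mol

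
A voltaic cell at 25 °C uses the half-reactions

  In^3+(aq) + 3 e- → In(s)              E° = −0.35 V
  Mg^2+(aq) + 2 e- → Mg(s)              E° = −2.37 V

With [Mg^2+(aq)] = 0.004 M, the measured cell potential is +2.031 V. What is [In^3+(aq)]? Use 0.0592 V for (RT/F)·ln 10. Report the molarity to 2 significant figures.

0.00091 M

The In³⁺/In couple has the larger reduction potential, so it is the cathode: E°cell = −0.35 − (−2.37) = +2.02 V and n = 6.
From the Nernst equation, log Q = n(E° − E)/0.0592 = 6·(+2.02 − (+2.031))/0.0592 = −1.115.
Balancing electrons gives 2 In^3+(aq) + 3 Mg(s) → 2 In(s) + 3 Mg^2+(aq); thus Q = [Mg^2+(aq)]^3 / [In^3+(aq)]^2.
Isolating [In^3+(aq)] in Q = 10^{−1.115} yields log [In^3+(aq)] = −3.039, i.e. 0.00091 M.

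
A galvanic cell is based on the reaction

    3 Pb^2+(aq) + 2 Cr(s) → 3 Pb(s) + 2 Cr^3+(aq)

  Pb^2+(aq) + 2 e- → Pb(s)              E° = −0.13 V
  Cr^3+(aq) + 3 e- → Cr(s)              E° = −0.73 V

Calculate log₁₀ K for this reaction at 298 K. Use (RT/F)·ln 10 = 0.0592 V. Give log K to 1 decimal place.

The Pb²⁺/Pb couple is reduced (cathode); E°cell = −0.13 − (−0.73) = +0.60 V with n = 6.
At equilibrium E = 0, so log K = nE°cell / 0.0592 = (6)(+0.60) / 0.0592 = 60.8.

log K = 60.8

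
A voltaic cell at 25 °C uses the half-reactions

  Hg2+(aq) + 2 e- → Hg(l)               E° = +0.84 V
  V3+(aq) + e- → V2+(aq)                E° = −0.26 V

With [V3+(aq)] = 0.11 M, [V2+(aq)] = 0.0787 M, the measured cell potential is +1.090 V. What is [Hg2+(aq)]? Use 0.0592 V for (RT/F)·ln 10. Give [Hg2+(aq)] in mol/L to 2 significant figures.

0.90 M

Hg²⁺/Hg is the cathode (higher E°); E°cell = +0.84 − (−0.26) = +1.10 V with n = 2.
Rearranging E = E° − (0.0592/n)·log Q gives log Q = 2(+1.10 − (+1.090))/0.0592 = 0.338.
For Hg2+(aq) + 2 V2+(aq) → Hg(l) + 2 V3+(aq), the reaction quotient is Q = [V3+(aq)]^2 / ([Hg2+(aq)]·[V2+(aq)]^2).
Isolating [Hg2+(aq)] in Q = 10^{0.338} yields log [Hg2+(aq)] = −0.047, i.e. 0.90 M.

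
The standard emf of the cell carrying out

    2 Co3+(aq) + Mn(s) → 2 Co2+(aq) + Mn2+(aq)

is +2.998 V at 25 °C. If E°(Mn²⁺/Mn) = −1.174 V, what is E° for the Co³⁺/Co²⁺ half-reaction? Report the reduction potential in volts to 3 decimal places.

In the reaction as written the Co³⁺/Co²⁺ couple is reduced (cathode) and Mn²⁺/Mn is oxidized (anode), so E°cell = E°(Co³⁺/Co²⁺) − E°(Mn²⁺/Mn).
E°(Co³⁺/Co²⁺) = E°cell + E°(anode) = +2.998 + (−1.174) = +1.824 V.

+1.824 V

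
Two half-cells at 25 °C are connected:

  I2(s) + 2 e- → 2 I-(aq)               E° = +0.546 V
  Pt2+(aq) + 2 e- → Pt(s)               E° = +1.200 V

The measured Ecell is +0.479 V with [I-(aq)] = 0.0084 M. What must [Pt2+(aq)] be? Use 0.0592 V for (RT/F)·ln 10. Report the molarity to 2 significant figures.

The Pt²⁺/Pt couple has the larger reduction potential, so it is the cathode: E°cell = +1.200 − (+0.546) = +0.654 V and n = 2.
Since E = E° − (0.0592/n)·log Q, log Q = n(E° − E)/0.0592 = 5.912.
For Pt2+(aq) + 2 I-(aq) → Pt(s) + I2(s), the reaction quotient is Q = 1 / ([Pt2+(aq)]·[I-(aq)]^2).
Isolating [Pt2+(aq)] in Q = 10^{5.912} yields log [Pt2+(aq)] = −1.761, i.e. 0.017 M.

0.017 M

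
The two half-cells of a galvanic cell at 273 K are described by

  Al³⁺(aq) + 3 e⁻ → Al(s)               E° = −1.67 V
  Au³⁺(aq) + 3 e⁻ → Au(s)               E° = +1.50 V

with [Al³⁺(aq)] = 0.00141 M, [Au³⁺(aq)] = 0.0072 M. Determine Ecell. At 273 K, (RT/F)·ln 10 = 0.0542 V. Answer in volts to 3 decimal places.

+3.183 V

The Au³⁺/Au couple has the more positive E°, so it is the cathode; Al³⁺/Al is the anode.
E°cell = E°cat − E°an = +1.50 − (−1.67) = +3.17 V; n = 3.
Balancing gives Au³⁺(aq) + Al(s) → Au(s) + Al³⁺(aq); hence Q = [Al³⁺(aq)] / [Au³⁺(aq)] = 0.196 (log Q = −0.708).
By the Nernst equation, E = +3.17 − (0.0542/3)·(−0.708) = +3.183 V.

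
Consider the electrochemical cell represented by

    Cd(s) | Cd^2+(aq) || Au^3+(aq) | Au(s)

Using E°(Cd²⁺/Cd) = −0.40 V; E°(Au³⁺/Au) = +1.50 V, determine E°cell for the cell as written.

By convention the left-hand electrode in cell notation is the anode (oxidation) and the right-hand electrode is the cathode (reduction).
E°cell = E°(right) − E°(left) = +1.50 − (−0.40) = +1.90 V.

+1.90 V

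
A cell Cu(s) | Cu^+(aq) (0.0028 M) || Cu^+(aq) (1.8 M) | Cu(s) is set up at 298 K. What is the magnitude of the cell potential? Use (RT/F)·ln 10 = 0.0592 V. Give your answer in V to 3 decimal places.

0.166 V

For a concentration cell E°cell = 0, since both electrodes use the same couple.
The compartment with the higher Cu^+(aq) concentration (1.8 M) acts as the cathode; ions are reduced there and produced at the dilute (0.0028 M) anode.
With n = 1, Ecell = −(0.0592/1)·log([dilute]/[conc]) = −(0.0592/1)·log(0.0028/1.8) = +0.166 V.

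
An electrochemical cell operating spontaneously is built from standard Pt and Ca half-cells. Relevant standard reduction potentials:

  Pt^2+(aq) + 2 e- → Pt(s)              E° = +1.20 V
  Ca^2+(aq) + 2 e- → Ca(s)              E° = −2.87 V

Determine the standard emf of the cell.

+4.07 V

Of the two couples in this cell, the one with the more positive reduction potential is reduced at the cathode: here that is Pt²⁺/Pt (+1.20 V); Ca²⁺/Ca (−2.87 V) is the anode.
E°cell = E°(cathode) − E°(anode) = +1.20 − (−2.87) = +4.07 V.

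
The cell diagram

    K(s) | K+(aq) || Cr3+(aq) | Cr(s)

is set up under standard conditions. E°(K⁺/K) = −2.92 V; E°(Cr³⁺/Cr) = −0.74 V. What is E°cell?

+2.18 V

By convention the left-hand electrode in cell notation is the anode (oxidation) and the right-hand electrode is the cathode (reduction).
E°cell = E°(right) − E°(left) = −0.74 − (−2.92) = +2.18 V.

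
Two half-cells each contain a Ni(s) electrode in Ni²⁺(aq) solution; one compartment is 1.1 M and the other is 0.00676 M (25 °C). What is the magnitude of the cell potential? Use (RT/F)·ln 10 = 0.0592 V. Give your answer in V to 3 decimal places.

0.065 V

For a concentration cell E°cell = 0, since both electrodes use the same couple.
The compartment with the higher Ni²⁺(aq) concentration (1.1 M) acts as the cathode; ions are reduced there and produced at the dilute (0.00676 M) anode.
With n = 2, Ecell = −(0.0592/2)·log([dilute]/[conc]) = −(0.0592/2)·log(0.00676/1.1) = +0.065 V.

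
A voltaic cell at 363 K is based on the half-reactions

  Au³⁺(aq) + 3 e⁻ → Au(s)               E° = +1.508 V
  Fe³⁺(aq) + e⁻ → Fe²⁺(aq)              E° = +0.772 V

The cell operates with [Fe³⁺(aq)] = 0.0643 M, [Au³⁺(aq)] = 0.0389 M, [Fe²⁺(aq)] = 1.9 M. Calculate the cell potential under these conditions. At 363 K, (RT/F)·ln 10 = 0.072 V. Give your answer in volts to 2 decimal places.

Au³⁺/Au is reduced (cathode, E° = +1.508 V) and Fe³⁺/Fe²⁺ is oxidized (anode).
E°cell = +1.508 − (+0.772) = +0.736 V, with n = 3 electrons transferred.
Balancing gives Au³⁺(aq) + 3 Fe²⁺(aq) → Au(s) + 3 Fe³⁺(aq); hence Q = [Fe³⁺(aq)]^3 / ([Au³⁺(aq)]·[Fe²⁺(aq)]^3) = 0.000996 (log Q = −3.002).
E = E° − (0.072/n)·log Q = +0.736 − (0.072/3)(−3.002) = +0.81 V.

+0.81 V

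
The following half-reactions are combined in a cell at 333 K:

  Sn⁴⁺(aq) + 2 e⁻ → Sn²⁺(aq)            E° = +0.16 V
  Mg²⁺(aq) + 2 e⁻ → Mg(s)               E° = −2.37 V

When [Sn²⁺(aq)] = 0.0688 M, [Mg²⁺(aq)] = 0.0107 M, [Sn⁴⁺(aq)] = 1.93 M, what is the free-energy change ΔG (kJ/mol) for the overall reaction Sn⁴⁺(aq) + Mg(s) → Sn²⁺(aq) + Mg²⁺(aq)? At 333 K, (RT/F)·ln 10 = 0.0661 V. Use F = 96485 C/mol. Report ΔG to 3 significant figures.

E°cell = +0.16 − (−2.37) = +2.53 V; the balanced reaction transfers n = 2 electrons.
Q = ([Sn²⁺(aq)]·[Mg²⁺(aq)]) / [Sn⁴⁺(aq)] = 0.000381, so log Q = −3.419 and E = +2.53 − (0.0661/2)(−3.419) = +2.6430 V.
ΔG = −nFE = −(2)(96485)(+2.6430) J/mol = −510 kJ/mol.

−510 kJ/mol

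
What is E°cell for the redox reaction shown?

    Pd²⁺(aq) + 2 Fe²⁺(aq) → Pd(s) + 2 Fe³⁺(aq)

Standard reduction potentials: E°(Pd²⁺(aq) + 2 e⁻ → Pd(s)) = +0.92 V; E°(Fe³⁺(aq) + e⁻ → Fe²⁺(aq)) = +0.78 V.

In the reaction as written, Pd²⁺(aq) is reduced (cathode) and Fe³⁺(aq) is produced by oxidation at the anode.
E°cell = E°(cathode) − E°(anode) = +0.92 − (+0.78) = +0.14 V.
The positive value indicates the reaction is spontaneous as written.

+0.14 V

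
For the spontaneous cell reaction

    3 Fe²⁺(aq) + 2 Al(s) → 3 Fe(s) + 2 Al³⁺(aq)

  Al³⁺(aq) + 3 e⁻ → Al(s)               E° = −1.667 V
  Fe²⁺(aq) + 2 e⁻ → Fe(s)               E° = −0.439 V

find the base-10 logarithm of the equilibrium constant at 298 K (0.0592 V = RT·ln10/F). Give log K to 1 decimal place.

The Fe²⁺/Fe couple is reduced (cathode); E°cell = −0.439 − (−1.667) = +1.228 V with n = 6.
At equilibrium E = 0, so log K = nE°cell / 0.0592 = (6)(+1.228) / 0.0592 = 124.5.

log K = 124.5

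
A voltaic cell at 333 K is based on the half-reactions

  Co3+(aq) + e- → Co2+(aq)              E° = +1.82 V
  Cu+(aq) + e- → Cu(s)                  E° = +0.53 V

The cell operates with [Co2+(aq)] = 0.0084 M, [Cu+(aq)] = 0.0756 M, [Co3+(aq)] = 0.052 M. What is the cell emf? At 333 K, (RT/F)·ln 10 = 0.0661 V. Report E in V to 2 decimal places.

Since E°(Co³⁺/Co²⁺) > E°(Cu⁺/Cu), Co³⁺/Co²⁺ serves as the cathode.
E°cell = E°cat − E°an = +1.82 − (+0.53) = +1.29 V; n = 1.
The balanced reaction is Co3+(aq) + Cu(s) → Co2+(aq) + Cu+(aq), so Q = ([Co2+(aq)]·[Cu+(aq)]) / [Co3+(aq)] = 0.0122 and log Q = −1.913.
E = E° − (0.0661/n)·log Q = +1.29 − (0.0661/1)(−1.913) = +1.42 V.

+1.42 V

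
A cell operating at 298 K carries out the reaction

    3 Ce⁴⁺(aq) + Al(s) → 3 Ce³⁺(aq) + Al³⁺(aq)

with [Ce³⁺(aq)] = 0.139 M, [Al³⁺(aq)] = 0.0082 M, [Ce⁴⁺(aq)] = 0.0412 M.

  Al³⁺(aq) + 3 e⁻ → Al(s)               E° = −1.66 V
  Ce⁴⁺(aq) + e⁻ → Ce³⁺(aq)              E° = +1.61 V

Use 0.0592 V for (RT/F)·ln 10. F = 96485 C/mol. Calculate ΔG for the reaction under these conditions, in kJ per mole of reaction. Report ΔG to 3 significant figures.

The standard cell potential is +1.61 − (−1.66) = +3.27 V, with n = 3 electrons in the balanced equation.
Q = ([Ce³⁺(aq)]^3·[Al³⁺(aq)]) / [Ce⁴⁺(aq)]^3 = 0.315, so log Q = −0.502 and E = +3.27 − (0.0592/3)(−0.502) = +3.2799 V.
ΔG = −nFE = −(3)(96485)(+3.2799) J/mol = −949 kJ/mol.

−949 kJ/mol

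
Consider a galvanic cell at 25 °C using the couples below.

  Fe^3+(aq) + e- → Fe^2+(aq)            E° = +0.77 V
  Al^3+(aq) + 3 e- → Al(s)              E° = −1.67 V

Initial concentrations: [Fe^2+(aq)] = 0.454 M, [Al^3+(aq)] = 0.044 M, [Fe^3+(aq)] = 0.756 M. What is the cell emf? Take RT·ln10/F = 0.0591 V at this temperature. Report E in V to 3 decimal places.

Fe³⁺/Fe²⁺ is reduced (cathode, E° = +0.77 V) and Al³⁺/Al is oxidized (anode).
E°cell = E°cat − E°an = +0.77 − (−1.67) = +2.44 V; n = 3.
For the overall reaction 3 Fe^3+(aq) + Al(s) → 3 Fe^2+(aq) + Al^3+(aq), Q = ([Fe^2+(aq)]^3·[Al^3+(aq)]) / [Fe^3+(aq)]^3 = 0.00953, giving log Q = −2.021.
By the Nernst equation, E = +2.44 − (0.0591/3)·(−2.021) = +2.480 V.

+2.480 V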